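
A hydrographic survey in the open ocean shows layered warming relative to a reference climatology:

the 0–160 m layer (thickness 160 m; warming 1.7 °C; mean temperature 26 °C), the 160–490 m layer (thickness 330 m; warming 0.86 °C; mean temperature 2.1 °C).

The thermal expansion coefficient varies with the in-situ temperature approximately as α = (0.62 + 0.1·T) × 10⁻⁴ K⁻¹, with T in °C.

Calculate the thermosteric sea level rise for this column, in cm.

about 11 cm

Layer 1: α = (0.62 + 0.1×26)×10⁻⁴ = 3.22×10⁻⁴ K⁻¹
Layer 2: α = (0.62 + 0.1×2.1)×10⁻⁴ = 0.83×10⁻⁴ K⁻¹
1.7 × 3.22×10⁻⁴ × 160 = 0.087584 m
Layer 2: 0.86 × 330 × 0.83×10⁻⁴ = 0.0235554 m
Δh = 0.087584 + 0.0235554 = 0.1111394 m ≈ 11 cm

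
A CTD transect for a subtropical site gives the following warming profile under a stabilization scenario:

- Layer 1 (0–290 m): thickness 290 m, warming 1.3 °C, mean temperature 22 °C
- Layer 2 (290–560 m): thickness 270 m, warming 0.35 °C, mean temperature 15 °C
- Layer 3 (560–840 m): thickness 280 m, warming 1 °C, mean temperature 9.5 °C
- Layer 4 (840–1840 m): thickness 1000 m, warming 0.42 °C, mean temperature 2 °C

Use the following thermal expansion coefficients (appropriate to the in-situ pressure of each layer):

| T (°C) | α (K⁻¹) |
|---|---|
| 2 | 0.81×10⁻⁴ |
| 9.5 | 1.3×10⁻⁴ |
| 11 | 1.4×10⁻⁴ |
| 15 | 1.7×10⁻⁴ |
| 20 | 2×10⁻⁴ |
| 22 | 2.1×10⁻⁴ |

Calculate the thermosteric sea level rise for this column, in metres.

Δh ≈ 0.17 m

Layer 1 at 22 °C → α = 2.1×10⁻⁴ K⁻¹
Layer 2 at 15 °C → α = 1.7×10⁻⁴ K⁻¹
Layer 3 at 9.5 °C → α = 1.3×10⁻⁴ K⁻¹
Layer 4 at 2 °C → α = 0.81×10⁻⁴ K⁻¹
0–290 m: 2.1×10⁻⁴ × 1.3 × 290 = 0.07917 m
Layer 2: 270 × 1.7×10⁻⁴ × 0.35 = 0.016065 m
Layer 3: 280 × 1 × 1.3×10⁻⁴ = 0.03640 m
1000 × 0.81×10⁻⁴ × 0.42 = 0.03402 m
Δh = 0.07917 + 0.016065 + 0.03640 + 0.03402 = 0.165655 m ≈ 0.17 m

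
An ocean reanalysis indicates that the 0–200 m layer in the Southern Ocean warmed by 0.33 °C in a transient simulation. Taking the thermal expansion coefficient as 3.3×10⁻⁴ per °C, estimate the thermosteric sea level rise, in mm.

Δh = αΔT·H = 3.3×10⁻⁴ × 0.33 × 200 = 0.02178 m

22 mm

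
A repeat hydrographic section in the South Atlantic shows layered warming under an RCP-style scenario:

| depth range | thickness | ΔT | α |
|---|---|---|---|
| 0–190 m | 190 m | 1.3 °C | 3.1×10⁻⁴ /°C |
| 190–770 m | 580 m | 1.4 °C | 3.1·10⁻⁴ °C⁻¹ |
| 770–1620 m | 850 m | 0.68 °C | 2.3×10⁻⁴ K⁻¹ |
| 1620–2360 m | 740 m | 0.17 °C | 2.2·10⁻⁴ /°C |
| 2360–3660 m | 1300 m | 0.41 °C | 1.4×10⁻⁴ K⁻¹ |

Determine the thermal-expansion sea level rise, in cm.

1.3 × 3.1×10⁻⁴ × 190 = 0.07657 m
190–770 m: 580 × 1.4 × 3.1×10⁻⁴ = 0.25172 m
850 × 2.3×10⁻⁴ × 0.68 = 0.13294 m
1620–2360 m: 0.17 × 740 × 2.2×10⁻⁴ = 0.027676 m
1.4×10⁻⁴ × 0.41 × 1300 = 0.07462 m
Δh = 0.07657 + 0.25172 + 0.13294 + 0.027676 + 0.07462 = 0.563526 m

56 cm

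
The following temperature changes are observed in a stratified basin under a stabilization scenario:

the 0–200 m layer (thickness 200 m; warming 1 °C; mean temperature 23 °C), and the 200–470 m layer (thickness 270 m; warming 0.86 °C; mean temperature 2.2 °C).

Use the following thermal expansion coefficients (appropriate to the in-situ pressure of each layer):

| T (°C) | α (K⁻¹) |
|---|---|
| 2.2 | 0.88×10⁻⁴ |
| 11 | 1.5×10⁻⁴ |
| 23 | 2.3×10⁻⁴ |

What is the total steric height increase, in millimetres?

66.4 mm of thermosteric rise

Layer 1 at 23 °C → α = 2.3×10⁻⁴ K⁻¹
Layer 2 at 2.2 °C → α = 0.88×10⁻⁴ K⁻¹
Layer 1: 2.3×10⁻⁴ × 200 × 1 = 0.04600 m
270 × 0.86 × 0.88×10⁻⁴ = 0.0204336 m
Δh = 0.04600 + 0.0204336 = 0.0664336 m ≈ 66.4 mm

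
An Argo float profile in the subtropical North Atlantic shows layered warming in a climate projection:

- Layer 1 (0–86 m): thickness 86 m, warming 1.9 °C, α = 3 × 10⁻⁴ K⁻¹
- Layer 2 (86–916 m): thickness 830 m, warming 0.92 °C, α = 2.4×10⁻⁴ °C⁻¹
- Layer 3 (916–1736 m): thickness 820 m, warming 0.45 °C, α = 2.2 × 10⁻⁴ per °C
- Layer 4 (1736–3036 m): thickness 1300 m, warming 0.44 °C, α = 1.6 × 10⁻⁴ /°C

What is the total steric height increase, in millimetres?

Layer 1: 3×10⁻⁴ × 86 × 1.9 = 0.04902 m
86–916 m: 0.92 × 830 × 2.4×10⁻⁴ = 0.183264 m
820 × 2.2×10⁻⁴ × 0.45 = 0.08118 m
1736–3036 m: 1.6×10⁻⁴ × 0.44 × 1300 = 0.09152 m
Δh = 0.04902 + 0.183264 + 0.08118 + 0.09152 = 0.404984 m

405 mm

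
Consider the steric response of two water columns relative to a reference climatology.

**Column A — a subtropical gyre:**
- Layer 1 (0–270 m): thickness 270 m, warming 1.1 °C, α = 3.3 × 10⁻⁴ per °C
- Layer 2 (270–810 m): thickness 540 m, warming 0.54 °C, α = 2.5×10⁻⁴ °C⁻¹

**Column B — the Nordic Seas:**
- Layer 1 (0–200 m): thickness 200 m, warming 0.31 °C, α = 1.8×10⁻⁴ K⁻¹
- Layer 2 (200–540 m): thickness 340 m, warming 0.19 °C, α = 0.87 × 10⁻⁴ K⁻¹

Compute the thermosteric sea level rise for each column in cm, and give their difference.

A 0–270 m: 1.1 × 270 × 3.3×10⁻⁴ = 0.09801 m
A 270–810 m: 540 × 2.5×10⁻⁴ × 0.54 = 0.07290 m
A total: 0.17091 m
B 0.31 × 1.8×10⁻⁴ × 200 = 0.01116 m
B 200–540 m: 340 × 0.87×10⁻⁴ × 0.19 = 0.0056202 m
B total: 0.0167802 m
Difference: 0.17091 − 0.0167802 = 0.1541298 m

Δh_A ≈ 17 cm, Δh_B ≈ 1.7 cm; difference ≈ 15 cm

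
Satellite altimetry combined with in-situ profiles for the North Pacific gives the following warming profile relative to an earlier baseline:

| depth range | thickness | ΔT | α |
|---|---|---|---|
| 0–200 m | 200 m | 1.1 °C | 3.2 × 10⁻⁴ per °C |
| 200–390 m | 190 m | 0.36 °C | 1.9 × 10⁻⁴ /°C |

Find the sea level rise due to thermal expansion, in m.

0–200 m: 200 × 1.1 × 3.2×10⁻⁴ = 0.07040 m
200–390 m: 1.9×10⁻⁴ × 0.36 × 190 = 0.012996 m
Δh = 0.07040 + 0.012996 = 0.083396 m ≈ 0.0834 m

Δh = 0.0834 m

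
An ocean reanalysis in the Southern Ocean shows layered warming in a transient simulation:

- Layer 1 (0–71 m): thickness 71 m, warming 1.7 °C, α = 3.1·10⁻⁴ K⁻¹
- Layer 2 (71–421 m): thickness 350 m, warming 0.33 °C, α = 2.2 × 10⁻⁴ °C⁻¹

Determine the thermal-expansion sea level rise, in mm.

62.8 mm of thermosteric rise

Layer 1: 1.7 × 71 × 3.1×10⁻⁴ = 0.037417 m
0.33 × 2.2×10⁻⁴ × 350 = 0.02541 m
Δh = 0.037417 + 0.02541 = 0.062827 m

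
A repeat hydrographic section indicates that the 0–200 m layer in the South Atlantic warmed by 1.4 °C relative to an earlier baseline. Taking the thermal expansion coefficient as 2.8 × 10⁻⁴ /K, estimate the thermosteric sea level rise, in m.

0.0784 m

Δh = αΔT·H = 2.8×10⁻⁴ × 1.4 × 200 = 0.07840 m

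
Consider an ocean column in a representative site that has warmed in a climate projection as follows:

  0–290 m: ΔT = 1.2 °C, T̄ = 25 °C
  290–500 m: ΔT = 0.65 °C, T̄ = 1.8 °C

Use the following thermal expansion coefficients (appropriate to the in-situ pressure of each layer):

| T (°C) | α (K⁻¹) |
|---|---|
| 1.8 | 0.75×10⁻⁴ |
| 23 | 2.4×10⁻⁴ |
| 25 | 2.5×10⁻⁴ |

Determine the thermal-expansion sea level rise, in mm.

about 97.2 mm

Layer 1 at 25 °C → α = 2.5×10⁻⁴ K⁻¹
Layer 2 at 1.8 °C → α = 0.75×10⁻⁴ K⁻¹
Layer 1: 290 × 1.2 × 2.5×10⁻⁴ = 0.08700 m
Layer 2: 0.75×10⁻⁴ × 210 × 0.65 = 0.0102375 m
Δh = 0.08700 + 0.0102375 = 0.0972375 m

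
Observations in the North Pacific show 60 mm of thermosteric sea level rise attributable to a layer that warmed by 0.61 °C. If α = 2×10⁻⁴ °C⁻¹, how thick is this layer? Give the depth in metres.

H = Δh/(αΔT) = 0.06 / (2×10⁻⁴ × 0.61) ≈ 491.8 m

H ≈ 492 m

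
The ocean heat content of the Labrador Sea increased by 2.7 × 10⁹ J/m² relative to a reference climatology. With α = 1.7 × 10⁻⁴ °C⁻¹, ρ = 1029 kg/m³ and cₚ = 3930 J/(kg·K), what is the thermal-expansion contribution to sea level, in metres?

Δh = αQ/(ρcₚ) = 1.7×10⁻⁴ × 2.7×10⁹ / (1029 × 3930) ≈ 0.11350 m

about 0.114 m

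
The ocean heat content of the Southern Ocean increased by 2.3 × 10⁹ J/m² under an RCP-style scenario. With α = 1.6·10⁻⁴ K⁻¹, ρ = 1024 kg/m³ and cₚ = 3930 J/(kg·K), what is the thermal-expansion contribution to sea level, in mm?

Δh ≈ 91.4 mm

Δh = αQ/(ρcₚ) = 1.6×10⁻⁴ × 2.3×10⁹ / (1024 × 3930) ≈ 0.091444 m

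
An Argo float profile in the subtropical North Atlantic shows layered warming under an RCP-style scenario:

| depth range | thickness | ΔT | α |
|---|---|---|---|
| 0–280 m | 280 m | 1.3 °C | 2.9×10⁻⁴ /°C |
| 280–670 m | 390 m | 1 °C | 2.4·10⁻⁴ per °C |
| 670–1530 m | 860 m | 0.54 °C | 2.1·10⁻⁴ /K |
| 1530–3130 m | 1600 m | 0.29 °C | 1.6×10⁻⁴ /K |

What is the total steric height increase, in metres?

280 × 2.9×10⁻⁴ × 1.3 = 0.10556 m
1 × 2.4×10⁻⁴ × 390 = 0.09360 m
0.54 × 2.1×10⁻⁴ × 860 = 0.097524 m
1.6×10⁻⁴ × 0.29 × 1600 = 0.07424 m
Δh = 0.10556 + 0.09360 + 0.097524 + 0.07424 = 0.370924 m ≈ 0.37 m

0.37 m of thermosteric rise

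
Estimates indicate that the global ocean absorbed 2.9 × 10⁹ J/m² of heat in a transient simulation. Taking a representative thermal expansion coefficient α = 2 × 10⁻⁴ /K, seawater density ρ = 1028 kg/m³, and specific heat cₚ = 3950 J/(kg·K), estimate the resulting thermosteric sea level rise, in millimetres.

143 mm

Δh = αQ/(ρcₚ) = 2×10⁻⁴ × 2.9×10⁹ / (1028 × 3950) ≈ 0.14284 m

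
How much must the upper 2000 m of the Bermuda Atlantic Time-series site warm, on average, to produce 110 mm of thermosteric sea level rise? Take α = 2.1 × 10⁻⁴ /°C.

ΔT = Δh/(αH) = 0.11 / (2.1×10⁻⁴ × 2000) ≈ 0.2619 K

about 0.262 K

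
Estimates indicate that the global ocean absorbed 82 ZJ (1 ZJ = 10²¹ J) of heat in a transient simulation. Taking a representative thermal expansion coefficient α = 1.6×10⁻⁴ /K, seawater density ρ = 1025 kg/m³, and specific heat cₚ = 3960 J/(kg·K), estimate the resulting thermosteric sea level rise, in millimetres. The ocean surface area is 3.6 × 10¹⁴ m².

8.98 mm of thermosteric rise

Per unit area: Q = 82×10²¹ / (3.6×10¹⁴) ≈ 2.278×10⁸ J/m²
Δh = αQ/(ρcₚ) = 1.6×10⁻⁴ × 2.278×10⁸ / (1025 × 3960) ≈ 0.0089796 m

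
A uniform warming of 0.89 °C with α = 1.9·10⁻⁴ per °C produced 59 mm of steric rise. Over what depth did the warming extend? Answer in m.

H = Δh/(αΔT) = 0.059 / (1.9×10⁻⁴ × 0.89) ≈ 348.9 m

about 350 m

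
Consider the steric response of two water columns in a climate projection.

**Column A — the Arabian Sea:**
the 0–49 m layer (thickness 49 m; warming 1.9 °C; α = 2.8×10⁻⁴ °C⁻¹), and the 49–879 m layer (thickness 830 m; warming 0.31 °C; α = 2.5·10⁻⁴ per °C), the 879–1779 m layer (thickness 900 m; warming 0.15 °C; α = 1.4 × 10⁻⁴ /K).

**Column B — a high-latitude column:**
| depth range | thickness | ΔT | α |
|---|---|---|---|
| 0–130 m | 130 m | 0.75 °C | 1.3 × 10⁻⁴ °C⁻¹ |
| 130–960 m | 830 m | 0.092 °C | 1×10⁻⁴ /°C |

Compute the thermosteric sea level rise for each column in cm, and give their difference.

A: 10.9 cm; B: 2.03 cm; difference 8.90 cm

A 49 × 1.9 × 2.8×10⁻⁴ = 0.026068 m
A 2.5×10⁻⁴ × 830 × 0.31 = 0.064325 m
A 879–1779 m: 900 × 1.4×10⁻⁴ × 0.15 = 0.01890 m
A total: 0.109293 m
B 130 × 0.75 × 1.3×10⁻⁴ = 0.012675 m
B 0.092 × 830 × 1×10⁻⁴ = 0.007636 m
B total: 0.020311 m
Difference: 0.109293 − 0.020311 = 0.088982 m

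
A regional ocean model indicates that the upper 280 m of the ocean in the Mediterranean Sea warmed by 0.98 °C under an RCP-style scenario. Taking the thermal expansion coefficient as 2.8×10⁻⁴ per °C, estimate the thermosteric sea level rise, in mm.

about 76.8 mm

Δh = αΔT·H = 2.8×10⁻⁴ × 0.98 × 280 = 0.076832 m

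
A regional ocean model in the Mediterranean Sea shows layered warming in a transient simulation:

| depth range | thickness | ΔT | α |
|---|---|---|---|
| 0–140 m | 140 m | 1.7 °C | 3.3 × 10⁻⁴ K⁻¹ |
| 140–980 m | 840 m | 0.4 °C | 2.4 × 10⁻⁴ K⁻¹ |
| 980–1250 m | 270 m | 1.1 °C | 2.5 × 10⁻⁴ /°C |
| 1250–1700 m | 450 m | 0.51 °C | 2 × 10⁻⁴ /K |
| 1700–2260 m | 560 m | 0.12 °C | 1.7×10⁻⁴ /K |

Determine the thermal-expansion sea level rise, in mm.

291 mm

3.3×10⁻⁴ × 140 × 1.7 = 0.07854 m
140–980 m: 840 × 0.4 × 2.4×10⁻⁴ = 0.08064 m
270 × 1.1 × 2.5×10⁻⁴ = 0.07425 m
1250–1700 m: 0.51 × 450 × 2×10⁻⁴ = 0.04590 m
Layer 5: 1.7×10⁻⁴ × 0.12 × 560 = 0.011424 m
Δh = 0.07854 + 0.08064 + 0.07425 + 0.04590 + 0.011424 = 0.290754 m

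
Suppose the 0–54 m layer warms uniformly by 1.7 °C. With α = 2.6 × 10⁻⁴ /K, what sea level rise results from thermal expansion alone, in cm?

2.39 cm

Δh = αΔT·H = 2.6×10⁻⁴ × 1.7 × 54 = 0.023868 m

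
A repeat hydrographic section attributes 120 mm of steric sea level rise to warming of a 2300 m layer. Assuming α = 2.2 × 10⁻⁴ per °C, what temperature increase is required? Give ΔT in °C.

0.24 °C

ΔT = Δh/(αH) = 0.12 / (2.2×10⁻⁴ × 2300) ≈ 0.2372 °C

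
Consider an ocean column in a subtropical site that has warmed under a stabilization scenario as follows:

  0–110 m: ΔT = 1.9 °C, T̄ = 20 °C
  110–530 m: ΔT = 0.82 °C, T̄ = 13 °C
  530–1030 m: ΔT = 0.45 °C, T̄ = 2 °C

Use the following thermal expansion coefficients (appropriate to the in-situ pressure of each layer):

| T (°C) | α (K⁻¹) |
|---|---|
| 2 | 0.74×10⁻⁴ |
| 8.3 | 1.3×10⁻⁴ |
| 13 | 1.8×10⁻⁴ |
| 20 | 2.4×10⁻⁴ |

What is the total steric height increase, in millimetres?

Layer 1 at 20 °C → α = 2.4×10⁻⁴ K⁻¹
Layer 2 at 13 °C → α = 1.8×10⁻⁴ K⁻¹
Layer 3 at 2 °C → α = 0.74×10⁻⁴ K⁻¹
Layer 1: 110 × 2.4×10⁻⁴ × 1.9 = 0.05016 m
110–530 m: 1.8×10⁻⁴ × 0.82 × 420 = 0.061992 m
Layer 3: 500 × 0.45 × 0.74×10⁻⁴ = 0.01665 m
Δh = 0.05016 + 0.061992 + 0.01665 = 0.128802 m ≈ 129 mm

Δh ≈ 129 mm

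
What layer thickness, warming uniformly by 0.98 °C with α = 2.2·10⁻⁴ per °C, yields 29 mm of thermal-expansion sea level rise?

about 135 m

H = Δh/(αΔT) = 0.029 / (2.2×10⁻⁴ × 0.98) ≈ 134.5 m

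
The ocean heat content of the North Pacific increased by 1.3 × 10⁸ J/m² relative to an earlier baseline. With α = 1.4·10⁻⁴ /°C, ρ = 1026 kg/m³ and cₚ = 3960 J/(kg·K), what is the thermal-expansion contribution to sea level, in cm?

0.448 cm

Δh = αQ/(ρcₚ) = 1.4×10⁻⁴ × 1.3×10⁸ / (1026 × 3960) ≈ 0.0044795 m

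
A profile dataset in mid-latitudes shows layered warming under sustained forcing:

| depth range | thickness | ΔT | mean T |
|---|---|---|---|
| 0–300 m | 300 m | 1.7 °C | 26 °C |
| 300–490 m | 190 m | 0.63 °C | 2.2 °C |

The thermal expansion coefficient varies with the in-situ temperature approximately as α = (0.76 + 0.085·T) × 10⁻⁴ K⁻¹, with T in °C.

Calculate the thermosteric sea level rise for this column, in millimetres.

163 mm

Layer 1: α = (0.76 + 0.085×26)×10⁻⁴ = 2.97×10⁻⁴ K⁻¹
Layer 2: α = (0.76 + 0.085×2.2)×10⁻⁴ = 0.947×10⁻⁴ K⁻¹
Layer 1: 1.7 × 300 × 2.97×10⁻⁴ = 0.15147 m
0.947×10⁻⁴ × 0.63 × 190 = 0.01133559 m
Δh = 0.15147 + 0.01133559 = 0.16280559 m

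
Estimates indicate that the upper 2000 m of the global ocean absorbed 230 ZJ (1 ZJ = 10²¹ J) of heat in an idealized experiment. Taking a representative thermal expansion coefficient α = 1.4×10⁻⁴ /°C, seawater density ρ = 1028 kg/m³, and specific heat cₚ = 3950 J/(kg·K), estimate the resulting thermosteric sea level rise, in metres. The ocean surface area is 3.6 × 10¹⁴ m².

Per unit area: Q = 230×10²¹ / (3.6×10¹⁴) ≈ 6.389×10⁸ J/m²
Δh = αQ/(ρcₚ) = 1.4×10⁻⁴ × 6.389×10⁸ / (1028 × 3950) ≈ 0.022028 m

0.0220 m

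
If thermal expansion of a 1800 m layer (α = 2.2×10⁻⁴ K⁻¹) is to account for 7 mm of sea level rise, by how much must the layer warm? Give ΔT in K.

ΔT = Δh/(αH) = 0.007 / (2.2×10⁻⁴ × 1800) ≈ 0.01768 K

ΔT ≈ 0.018 K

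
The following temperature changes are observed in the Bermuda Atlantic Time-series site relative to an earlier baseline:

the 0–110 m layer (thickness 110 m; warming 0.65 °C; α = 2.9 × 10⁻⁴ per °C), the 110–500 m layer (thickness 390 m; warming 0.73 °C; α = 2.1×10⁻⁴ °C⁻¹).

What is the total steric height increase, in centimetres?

0.65 × 2.9×10⁻⁴ × 110 = 0.020735 m
Layer 2: 0.73 × 2.1×10⁻⁴ × 390 = 0.059787 m
Δh = 0.020735 + 0.059787 = 0.080522 m

8.05 cm of thermosteric rise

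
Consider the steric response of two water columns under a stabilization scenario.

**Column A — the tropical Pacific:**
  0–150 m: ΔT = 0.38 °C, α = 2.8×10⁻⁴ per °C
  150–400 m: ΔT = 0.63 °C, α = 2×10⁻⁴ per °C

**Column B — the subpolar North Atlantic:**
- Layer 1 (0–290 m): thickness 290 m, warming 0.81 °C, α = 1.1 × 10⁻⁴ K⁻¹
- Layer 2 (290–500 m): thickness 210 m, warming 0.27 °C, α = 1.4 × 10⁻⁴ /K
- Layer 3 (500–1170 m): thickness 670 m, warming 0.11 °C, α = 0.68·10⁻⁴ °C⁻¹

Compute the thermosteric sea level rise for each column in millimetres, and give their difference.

A 0–150 m: 150 × 0.38 × 2.8×10⁻⁴ = 0.01596 m
A 150–400 m: 250 × 2×10⁻⁴ × 0.63 = 0.03150 m
A total: 0.04746 m
B Layer 1: 290 × 0.81 × 1.1×10⁻⁴ = 0.025839 m
B 210 × 1.4×10⁻⁴ × 0.27 = 0.007938 m
B Layer 3: 0.68×10⁻⁴ × 670 × 0.11 = 0.0050116 m
B total: 0.0387886 m
Difference: 0.04746 − 0.0387886 = 0.0086714 m

A: 47.5 mm; B: 38.8 mm; difference 8.67 mm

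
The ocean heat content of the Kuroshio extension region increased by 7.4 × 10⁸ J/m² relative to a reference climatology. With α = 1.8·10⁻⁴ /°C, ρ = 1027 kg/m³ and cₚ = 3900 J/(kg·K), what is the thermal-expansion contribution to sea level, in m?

Δh = 0.0333 m

Δh = αQ/(ρcₚ) = 1.8×10⁻⁴ × 7.4×10⁸ / (1027 × 3900) ≈ 0.033256 m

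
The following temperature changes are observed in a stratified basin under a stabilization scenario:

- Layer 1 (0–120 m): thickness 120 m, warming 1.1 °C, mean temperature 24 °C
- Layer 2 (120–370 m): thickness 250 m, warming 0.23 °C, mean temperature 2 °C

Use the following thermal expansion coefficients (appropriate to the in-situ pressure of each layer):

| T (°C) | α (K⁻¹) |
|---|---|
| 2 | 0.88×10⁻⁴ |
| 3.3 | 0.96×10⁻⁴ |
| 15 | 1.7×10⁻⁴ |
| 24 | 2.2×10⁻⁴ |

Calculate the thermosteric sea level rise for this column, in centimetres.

3.41 cm

Layer 1 at 24 °C → α = 2.2×10⁻⁴ K⁻¹
Layer 2 at 2 °C → α = 0.88×10⁻⁴ K⁻¹
Layer 1: 1.1 × 2.2×10⁻⁴ × 120 = 0.02904 m
250 × 0.88×10⁻⁴ × 0.23 = 0.00506 m
Δh = 0.02904 + 0.00506 = 0.03410 m ≈ 3.41 cm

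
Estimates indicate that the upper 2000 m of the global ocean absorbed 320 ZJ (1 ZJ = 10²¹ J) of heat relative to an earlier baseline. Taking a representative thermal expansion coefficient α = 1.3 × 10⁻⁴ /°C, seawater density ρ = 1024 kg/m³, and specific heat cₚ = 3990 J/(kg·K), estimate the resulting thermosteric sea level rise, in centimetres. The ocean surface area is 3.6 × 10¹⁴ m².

Per unit area: Q = 320×10²¹ / (3.6×10¹⁴) ≈ 8.889×10⁸ J/m²
Δh = αQ/(ρcₚ) = 1.3×10⁻⁴ × 8.889×10⁸ / (1024 × 3990) ≈ 0.028283 m

2.83 cm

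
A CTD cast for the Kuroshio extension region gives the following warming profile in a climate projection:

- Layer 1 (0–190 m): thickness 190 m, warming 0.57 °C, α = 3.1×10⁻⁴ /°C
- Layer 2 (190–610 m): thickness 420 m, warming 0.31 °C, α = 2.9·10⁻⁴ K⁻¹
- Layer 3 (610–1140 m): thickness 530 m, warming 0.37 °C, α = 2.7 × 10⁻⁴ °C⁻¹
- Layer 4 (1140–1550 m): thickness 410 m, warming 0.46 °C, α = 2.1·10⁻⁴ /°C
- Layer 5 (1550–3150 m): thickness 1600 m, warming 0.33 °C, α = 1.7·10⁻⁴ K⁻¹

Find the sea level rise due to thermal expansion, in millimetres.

Layer 1: 190 × 0.57 × 3.1×10⁻⁴ = 0.033573 m
Layer 2: 0.31 × 2.9×10⁻⁴ × 420 = 0.037758 m
Layer 3: 530 × 0.37 × 2.7×10⁻⁴ = 0.052947 m
410 × 0.46 × 2.1×10⁻⁴ = 0.039606 m
Layer 5: 0.33 × 1.7×10⁻⁴ × 1600 = 0.08976 m
Δh = 0.033573 + 0.037758 + 0.052947 + 0.039606 + 0.08976 = 0.253644 m ≈ 254 mm

254 mm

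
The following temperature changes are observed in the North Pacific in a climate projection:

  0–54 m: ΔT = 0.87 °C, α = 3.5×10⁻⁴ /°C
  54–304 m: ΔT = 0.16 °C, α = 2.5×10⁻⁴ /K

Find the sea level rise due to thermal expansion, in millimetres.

0–54 m: 54 × 3.5×10⁻⁴ × 0.87 = 0.016443 m
250 × 0.16 × 2.5×10⁻⁴ = 0.01000 m
Δh = 0.016443 + 0.01000 = 0.026443 m

26 mm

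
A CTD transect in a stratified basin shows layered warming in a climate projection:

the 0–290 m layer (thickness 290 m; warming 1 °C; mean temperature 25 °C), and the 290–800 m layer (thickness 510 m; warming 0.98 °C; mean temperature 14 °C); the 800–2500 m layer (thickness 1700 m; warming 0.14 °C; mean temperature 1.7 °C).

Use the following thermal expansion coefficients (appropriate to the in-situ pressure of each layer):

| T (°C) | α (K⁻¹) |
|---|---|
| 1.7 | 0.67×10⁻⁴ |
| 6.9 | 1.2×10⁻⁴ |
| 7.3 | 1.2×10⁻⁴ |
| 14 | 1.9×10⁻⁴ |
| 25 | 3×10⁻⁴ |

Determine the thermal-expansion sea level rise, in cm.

Layer 1 at 25 °C → α = 3×10⁻⁴ K⁻¹
Layer 2 at 14 °C → α = 1.9×10⁻⁴ K⁻¹
Layer 3 at 1.7 °C → α = 0.67×10⁻⁴ K⁻¹
Layer 1: 3×10⁻⁴ × 290 × 1 = 0.08700 m
Layer 2: 510 × 0.98 × 1.9×10⁻⁴ = 0.094962 m
800–2500 m: 0.67×10⁻⁴ × 0.14 × 1700 = 0.015946 m
Δh = 0.08700 + 0.094962 + 0.015946 = 0.197908 m ≈ 19.8 cm

Δh = 19.8 cm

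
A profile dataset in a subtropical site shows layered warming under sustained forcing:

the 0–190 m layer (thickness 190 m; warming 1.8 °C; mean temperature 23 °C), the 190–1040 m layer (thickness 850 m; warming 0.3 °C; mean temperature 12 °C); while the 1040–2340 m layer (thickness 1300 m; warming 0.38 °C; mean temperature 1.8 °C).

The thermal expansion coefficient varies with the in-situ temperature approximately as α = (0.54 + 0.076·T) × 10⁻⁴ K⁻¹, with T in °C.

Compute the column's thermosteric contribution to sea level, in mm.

Δh ≈ 149 mm

Layer 1: α = (0.54 + 0.076×23)×10⁻⁴ = 2.288×10⁻⁴ K⁻¹
Layer 2: α = (0.54 + 0.076×12)×10⁻⁴ = 1.452×10⁻⁴ K⁻¹
Layer 3: α = (0.54 + 0.076×1.8)×10⁻⁴ = 0.6768×10⁻⁴ K⁻¹
0–190 m: 190 × 1.8 × 2.288×10⁻⁴ = 0.0782496 m
190–1040 m: 1.452×10⁻⁴ × 850 × 0.3 = 0.037026 m
Layer 3: 1300 × 0.38 × 0.6768×10⁻⁴ = 0.03343392 m
Δh = 0.0782496 + 0.037026 + 0.03343392 = 0.14870952 m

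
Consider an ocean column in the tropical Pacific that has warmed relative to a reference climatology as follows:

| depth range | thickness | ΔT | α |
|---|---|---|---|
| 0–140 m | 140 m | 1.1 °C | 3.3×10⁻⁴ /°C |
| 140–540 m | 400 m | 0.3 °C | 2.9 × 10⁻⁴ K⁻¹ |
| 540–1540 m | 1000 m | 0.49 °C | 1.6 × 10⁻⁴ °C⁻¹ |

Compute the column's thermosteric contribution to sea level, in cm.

0–140 m: 3.3×10⁻⁴ × 1.1 × 140 = 0.05082 m
Layer 2: 0.3 × 2.9×10⁻⁴ × 400 = 0.03480 m
1000 × 1.6×10⁻⁴ × 0.49 = 0.07840 m
Δh = 0.05082 + 0.03480 + 0.07840 = 0.16402 m

Δh = 16.4 cm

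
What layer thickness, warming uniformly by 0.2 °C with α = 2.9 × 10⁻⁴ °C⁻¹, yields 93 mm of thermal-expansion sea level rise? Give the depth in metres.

H = Δh/(αΔT) = 0.093 / (2.9×10⁻⁴ × 0.2) ≈ 1603 m

1600 m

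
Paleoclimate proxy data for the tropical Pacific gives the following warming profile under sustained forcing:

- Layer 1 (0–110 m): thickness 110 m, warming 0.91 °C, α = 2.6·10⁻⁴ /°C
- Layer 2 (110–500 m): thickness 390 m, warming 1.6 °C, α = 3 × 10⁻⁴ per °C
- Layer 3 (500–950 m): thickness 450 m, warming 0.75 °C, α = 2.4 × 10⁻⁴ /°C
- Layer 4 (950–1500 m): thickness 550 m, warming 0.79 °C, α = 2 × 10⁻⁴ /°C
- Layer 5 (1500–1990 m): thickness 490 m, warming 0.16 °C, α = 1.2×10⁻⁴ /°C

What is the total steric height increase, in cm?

Δh = 39.1 cm

0.91 × 2.6×10⁻⁴ × 110 = 0.026026 m
390 × 1.6 × 3×10⁻⁴ = 0.18720 m
2.4×10⁻⁴ × 0.75 × 450 = 0.08100 m
950–1500 m: 2×10⁻⁴ × 550 × 0.79 = 0.08690 m
1500–1990 m: 490 × 1.2×10⁻⁴ × 0.16 = 0.009408 m
Δh = 0.026026 + 0.18720 + 0.08100 + 0.08690 + 0.009408 = 0.390534 m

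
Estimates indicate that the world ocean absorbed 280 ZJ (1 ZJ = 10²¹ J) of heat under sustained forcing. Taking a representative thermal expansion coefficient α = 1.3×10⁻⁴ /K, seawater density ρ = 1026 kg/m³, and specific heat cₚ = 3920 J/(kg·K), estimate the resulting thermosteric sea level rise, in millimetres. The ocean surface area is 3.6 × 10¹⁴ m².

Δh = 25.1 mm

Per unit area: Q = 280×10²¹ / (3.6×10¹⁴) ≈ 7.778×10⁸ J/m²
Δh = αQ/(ρcₚ) = 1.3×10⁻⁴ × 7.778×10⁸ / (1026 × 3920) ≈ 0.025141 m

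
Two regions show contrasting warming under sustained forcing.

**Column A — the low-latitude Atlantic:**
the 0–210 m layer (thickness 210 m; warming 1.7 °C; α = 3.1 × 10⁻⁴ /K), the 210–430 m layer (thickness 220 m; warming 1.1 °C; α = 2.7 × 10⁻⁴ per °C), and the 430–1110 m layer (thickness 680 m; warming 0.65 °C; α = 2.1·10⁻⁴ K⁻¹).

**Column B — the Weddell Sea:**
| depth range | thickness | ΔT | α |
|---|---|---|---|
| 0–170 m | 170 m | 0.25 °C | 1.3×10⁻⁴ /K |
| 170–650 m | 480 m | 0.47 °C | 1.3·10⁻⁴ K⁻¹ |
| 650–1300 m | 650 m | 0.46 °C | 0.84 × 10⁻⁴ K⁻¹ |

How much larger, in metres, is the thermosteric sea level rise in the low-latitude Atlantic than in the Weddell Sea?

0.21 m

A 1.7 × 3.1×10⁻⁴ × 210 = 0.11067 m
A 220 × 1.1 × 2.7×10⁻⁴ = 0.06534 m
A 0.65 × 2.1×10⁻⁴ × 680 = 0.09282 m
A total: 0.26883 m
B 170 × 1.3×10⁻⁴ × 0.25 = 0.005525 m
B Layer 2: 1.3×10⁻⁴ × 480 × 0.47 = 0.029328 m
B Layer 3: 0.84×10⁻⁴ × 650 × 0.46 = 0.025116 m
B total: 0.059969 m
Difference: 0.26883 − 0.059969 = 0.208861 m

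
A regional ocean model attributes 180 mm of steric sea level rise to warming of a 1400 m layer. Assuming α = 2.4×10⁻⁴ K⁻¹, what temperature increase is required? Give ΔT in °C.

0.536 °C

ΔT = Δh/(αH) = 0.18 / (2.4×10⁻⁴ × 1400) ≈ 0.5357 °C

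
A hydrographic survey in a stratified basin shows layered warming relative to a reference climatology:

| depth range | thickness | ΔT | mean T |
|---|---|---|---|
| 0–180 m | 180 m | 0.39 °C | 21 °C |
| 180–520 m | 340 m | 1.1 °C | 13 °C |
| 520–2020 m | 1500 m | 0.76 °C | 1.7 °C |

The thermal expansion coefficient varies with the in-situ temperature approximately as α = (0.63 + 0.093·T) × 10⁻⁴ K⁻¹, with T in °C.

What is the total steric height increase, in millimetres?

Layer 1: α = (0.63 + 0.093×21)×10⁻⁴ = 2.583×10⁻⁴ K⁻¹
Layer 2: α = (0.63 + 0.093×13)×10⁻⁴ = 1.839×10⁻⁴ K⁻¹
Layer 3: α = (0.63 + 0.093×1.7)×10⁻⁴ = 0.7881×10⁻⁴ K⁻¹
Layer 1: 180 × 0.39 × 2.583×10⁻⁴ = 0.01813266 m
340 × 1.839×10⁻⁴ × 1.1 = 0.0687786 m
Layer 3: 0.76 × 0.7881×10⁻⁴ × 1500 = 0.0898434 m
Δh = 0.01813266 + 0.0687786 + 0.0898434 = 0.17675466 m

about 180 mm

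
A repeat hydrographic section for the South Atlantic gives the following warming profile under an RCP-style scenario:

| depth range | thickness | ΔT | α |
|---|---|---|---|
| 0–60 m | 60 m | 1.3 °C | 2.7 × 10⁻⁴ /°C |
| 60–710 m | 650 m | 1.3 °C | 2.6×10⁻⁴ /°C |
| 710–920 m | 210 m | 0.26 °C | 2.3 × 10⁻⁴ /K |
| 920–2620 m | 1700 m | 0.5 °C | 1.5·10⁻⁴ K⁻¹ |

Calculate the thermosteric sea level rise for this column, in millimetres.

381 mm of thermosteric rise

2.7×10⁻⁴ × 60 × 1.3 = 0.02106 m
1.3 × 2.6×10⁻⁴ × 650 = 0.21970 m
210 × 0.26 × 2.3×10⁻⁴ = 0.012558 m
Layer 4: 0.5 × 1.5×10⁻⁴ × 1700 = 0.12750 m
Δh = 0.02106 + 0.21970 + 0.012558 + 0.12750 = 0.380818 m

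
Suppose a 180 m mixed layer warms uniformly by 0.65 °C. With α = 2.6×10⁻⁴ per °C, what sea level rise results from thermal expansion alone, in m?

about 0.0304 m

Δh = αΔT·H = 2.6×10⁻⁴ × 0.65 × 180 = 0.03042 m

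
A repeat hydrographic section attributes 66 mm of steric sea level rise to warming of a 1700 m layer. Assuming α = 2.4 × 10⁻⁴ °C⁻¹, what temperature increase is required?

ΔT = Δh/(αH) = 0.066 / (2.4×10⁻⁴ × 1700) ≈ 0.1618 °C

about 0.162 °C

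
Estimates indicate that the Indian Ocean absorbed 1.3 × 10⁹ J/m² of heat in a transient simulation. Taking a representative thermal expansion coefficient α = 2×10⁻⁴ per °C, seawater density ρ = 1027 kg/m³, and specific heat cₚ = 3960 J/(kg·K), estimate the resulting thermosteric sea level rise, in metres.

Δh = 0.064 m

Δh = αQ/(ρcₚ) = 2×10⁻⁴ × 1.3×10⁹ / (1027 × 3960) ≈ 0.06393 m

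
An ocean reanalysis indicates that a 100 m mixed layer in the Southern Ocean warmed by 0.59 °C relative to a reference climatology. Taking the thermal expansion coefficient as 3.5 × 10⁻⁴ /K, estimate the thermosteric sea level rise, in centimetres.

2.07 cm of thermosteric rise

Δh = αΔT·H = 3.5×10⁻⁴ × 0.59 × 100 = 0.02065 m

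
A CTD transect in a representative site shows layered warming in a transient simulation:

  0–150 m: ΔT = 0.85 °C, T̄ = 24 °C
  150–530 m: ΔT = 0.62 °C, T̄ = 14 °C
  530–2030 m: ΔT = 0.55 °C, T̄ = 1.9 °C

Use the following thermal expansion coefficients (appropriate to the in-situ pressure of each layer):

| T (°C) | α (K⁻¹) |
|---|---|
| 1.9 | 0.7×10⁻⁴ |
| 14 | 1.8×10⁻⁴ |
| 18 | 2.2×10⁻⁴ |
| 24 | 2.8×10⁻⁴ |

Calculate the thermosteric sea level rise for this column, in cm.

Layer 1 at 24 °C → α = 2.8×10⁻⁴ K⁻¹
Layer 2 at 14 °C → α = 1.8×10⁻⁴ K⁻¹
Layer 3 at 1.9 °C → α = 0.7×10⁻⁴ K⁻¹
0–150 m: 0.85 × 150 × 2.8×10⁻⁴ = 0.03570 m
150–530 m: 1.8×10⁻⁴ × 380 × 0.62 = 0.042408 m
530–2030 m: 0.7×10⁻⁴ × 0.55 × 1500 = 0.05775 m
Δh = 0.03570 + 0.042408 + 0.05775 = 0.135858 m

about 14 cm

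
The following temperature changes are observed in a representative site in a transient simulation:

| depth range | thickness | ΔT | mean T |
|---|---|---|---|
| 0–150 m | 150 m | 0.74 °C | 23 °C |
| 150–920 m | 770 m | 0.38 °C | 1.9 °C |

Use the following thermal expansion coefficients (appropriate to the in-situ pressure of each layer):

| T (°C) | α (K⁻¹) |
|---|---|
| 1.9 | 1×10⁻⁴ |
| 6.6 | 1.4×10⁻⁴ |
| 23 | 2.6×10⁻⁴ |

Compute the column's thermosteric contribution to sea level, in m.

0.0581 m

Layer 1 at 23 °C → α = 2.6×10⁻⁴ K⁻¹
Layer 2 at 1.9 °C → α = 1×10⁻⁴ K⁻¹
0.74 × 2.6×10⁻⁴ × 150 = 0.02886 m
Layer 2: 770 × 1×10⁻⁴ × 0.38 = 0.02926 m
Δh = 0.02886 + 0.02926 = 0.05812 m ≈ 0.0581 m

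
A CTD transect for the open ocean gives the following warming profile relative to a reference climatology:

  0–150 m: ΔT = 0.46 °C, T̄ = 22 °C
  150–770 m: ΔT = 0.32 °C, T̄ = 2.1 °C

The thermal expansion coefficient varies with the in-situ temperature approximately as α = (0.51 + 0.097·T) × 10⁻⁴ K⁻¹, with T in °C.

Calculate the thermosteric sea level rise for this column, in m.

Layer 1: α = (0.51 + 0.097×22)×10⁻⁴ = 2.644×10⁻⁴ K⁻¹
Layer 2: α = (0.51 + 0.097×2.1)×10⁻⁴ = 0.7137×10⁻⁴ K⁻¹
0–150 m: 150 × 2.644×10⁻⁴ × 0.46 = 0.0182436 m
150–770 m: 0.7137×10⁻⁴ × 620 × 0.32 = 0.014159808 m
Δh = 0.0182436 + 0.014159808 = 0.032403408 m

0.0324 m of thermosteric rise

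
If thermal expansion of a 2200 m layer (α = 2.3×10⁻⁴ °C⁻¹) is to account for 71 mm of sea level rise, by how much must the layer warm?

0.140 K

ΔT = Δh/(αH) = 0.071 / (2.3×10⁻⁴ × 2200) ≈ 0.1403 K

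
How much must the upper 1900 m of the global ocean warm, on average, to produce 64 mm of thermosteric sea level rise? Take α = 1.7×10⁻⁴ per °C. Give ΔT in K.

about 0.20 K

ΔT = Δh/(αH) = 0.064 / (1.7×10⁻⁴ × 1900) ≈ 0.1981 K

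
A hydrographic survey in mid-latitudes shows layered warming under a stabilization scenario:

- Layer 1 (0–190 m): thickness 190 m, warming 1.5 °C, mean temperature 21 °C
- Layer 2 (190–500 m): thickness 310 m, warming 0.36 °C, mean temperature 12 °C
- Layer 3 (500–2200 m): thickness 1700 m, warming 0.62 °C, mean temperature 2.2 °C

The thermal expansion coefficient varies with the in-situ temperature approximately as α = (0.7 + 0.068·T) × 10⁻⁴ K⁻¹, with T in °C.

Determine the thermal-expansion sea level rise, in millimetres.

167 mm of thermosteric rise

Layer 1: α = (0.7 + 0.068×21)×10⁻⁴ = 2.128×10⁻⁴ K⁻¹
Layer 2: α = (0.7 + 0.068×12)×10⁻⁴ = 1.516×10⁻⁴ K⁻¹
Layer 3: α = (0.7 + 0.068×2.2)×10⁻⁴ = 0.8496×10⁻⁴ K⁻¹
0–190 m: 2.128×10⁻⁴ × 1.5 × 190 = 0.060648 m
310 × 1.516×10⁻⁴ × 0.36 = 0.01691856 m
Layer 3: 0.8496×10⁻⁴ × 1700 × 0.62 = 0.08954784 m
Δh = 0.060648 + 0.01691856 + 0.08954784 = 0.1671144 m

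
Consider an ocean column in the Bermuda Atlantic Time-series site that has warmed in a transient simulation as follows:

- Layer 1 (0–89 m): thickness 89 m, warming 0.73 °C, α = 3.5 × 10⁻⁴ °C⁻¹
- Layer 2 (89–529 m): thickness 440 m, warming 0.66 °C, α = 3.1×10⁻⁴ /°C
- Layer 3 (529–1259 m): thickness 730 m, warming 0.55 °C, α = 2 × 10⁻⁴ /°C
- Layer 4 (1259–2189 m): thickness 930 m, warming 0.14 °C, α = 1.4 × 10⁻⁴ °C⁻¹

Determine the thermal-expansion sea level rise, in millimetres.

211 mm

0–89 m: 89 × 3.5×10⁻⁴ × 0.73 = 0.0227395 m
440 × 3.1×10⁻⁴ × 0.66 = 0.090024 m
529–1259 m: 2×10⁻⁴ × 0.55 × 730 = 0.08030 m
1259–2189 m: 1.4×10⁻⁴ × 930 × 0.14 = 0.018228 m
Δh = 0.0227395 + 0.090024 + 0.08030 + 0.018228 = 0.2112915 m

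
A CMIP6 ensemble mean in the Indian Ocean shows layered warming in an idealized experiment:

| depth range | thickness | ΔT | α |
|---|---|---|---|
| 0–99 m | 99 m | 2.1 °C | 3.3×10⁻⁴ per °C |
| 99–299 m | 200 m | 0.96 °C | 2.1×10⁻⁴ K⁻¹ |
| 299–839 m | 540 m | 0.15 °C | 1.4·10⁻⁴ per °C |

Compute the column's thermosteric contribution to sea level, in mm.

Δh = 120 mm

Layer 1: 3.3×10⁻⁴ × 99 × 2.1 = 0.068607 m
99–299 m: 2.1×10⁻⁴ × 0.96 × 200 = 0.04032 m
299–839 m: 1.4×10⁻⁴ × 0.15 × 540 = 0.01134 m
Δh = 0.068607 + 0.04032 + 0.01134 = 0.120267 m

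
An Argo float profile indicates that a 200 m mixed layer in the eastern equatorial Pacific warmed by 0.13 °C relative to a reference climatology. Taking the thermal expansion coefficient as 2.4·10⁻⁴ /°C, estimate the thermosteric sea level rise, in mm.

6.24 mm of thermosteric rise

Δh = αΔT·H = 2.4×10⁻⁴ × 0.13 × 200 = 0.00624 m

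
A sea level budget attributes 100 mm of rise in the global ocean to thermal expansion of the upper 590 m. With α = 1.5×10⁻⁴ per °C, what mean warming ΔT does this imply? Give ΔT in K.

1.1 K

ΔT = Δh/(αH) = 0.1 / (1.5×10⁻⁴ × 590) ≈ 1.130 K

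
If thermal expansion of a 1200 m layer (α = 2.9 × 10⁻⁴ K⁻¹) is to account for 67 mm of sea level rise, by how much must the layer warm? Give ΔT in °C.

0.19 °C

ΔT = Δh/(αH) = 0.067 / (2.9×10⁻⁴ × 1200) ≈ 0.1925 °C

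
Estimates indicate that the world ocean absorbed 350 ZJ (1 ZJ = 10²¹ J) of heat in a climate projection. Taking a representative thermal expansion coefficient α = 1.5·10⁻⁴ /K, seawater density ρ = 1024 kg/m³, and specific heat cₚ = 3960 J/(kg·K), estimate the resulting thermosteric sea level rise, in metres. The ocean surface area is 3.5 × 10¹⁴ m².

about 0.0370 m

Per unit area: Q = 350×10²¹ / (3.5×10¹⁴) = 1×10⁹ J/m²
Δh = αQ/(ρcₚ) = 1.5×10⁻⁴ × 1×10⁹ / (1024 × 3960) ≈ 0.036991 m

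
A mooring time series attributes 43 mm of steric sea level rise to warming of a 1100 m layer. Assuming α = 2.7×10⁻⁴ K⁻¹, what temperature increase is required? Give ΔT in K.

ΔT = Δh/(αH) = 0.043 / (2.7×10⁻⁴ × 1100) ≈ 0.1448 K

ΔT ≈ 0.145 K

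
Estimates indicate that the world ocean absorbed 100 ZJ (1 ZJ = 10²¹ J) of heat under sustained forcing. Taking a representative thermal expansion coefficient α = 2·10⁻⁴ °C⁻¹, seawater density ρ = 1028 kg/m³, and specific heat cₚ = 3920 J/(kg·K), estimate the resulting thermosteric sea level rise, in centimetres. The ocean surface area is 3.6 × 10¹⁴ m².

about 1.38 cm

Per unit area: Q = 100×10²¹ / (3.6×10¹⁴) ≈ 2.778×10⁸ J/m²
Δh = αQ/(ρcₚ) = 2×10⁻⁴ × 2.778×10⁸ / (1028 × 3920) ≈ 0.013787 m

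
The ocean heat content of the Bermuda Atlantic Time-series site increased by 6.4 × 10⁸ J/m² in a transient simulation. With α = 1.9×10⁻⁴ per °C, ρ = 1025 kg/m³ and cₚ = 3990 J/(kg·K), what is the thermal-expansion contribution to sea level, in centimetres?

2.97 cm

Δh = αQ/(ρcₚ) = 1.9×10⁻⁴ × 6.4×10⁸ / (1025 × 3990) ≈ 0.029733 m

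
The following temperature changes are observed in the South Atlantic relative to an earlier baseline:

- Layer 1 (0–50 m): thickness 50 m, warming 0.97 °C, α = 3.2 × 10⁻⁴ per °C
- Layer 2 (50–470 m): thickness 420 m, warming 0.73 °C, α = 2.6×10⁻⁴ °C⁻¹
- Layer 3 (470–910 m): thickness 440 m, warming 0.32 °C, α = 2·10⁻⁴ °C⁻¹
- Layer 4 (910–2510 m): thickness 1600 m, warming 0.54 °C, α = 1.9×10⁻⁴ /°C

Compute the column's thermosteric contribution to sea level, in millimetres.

288 mm of thermosteric rise

Layer 1: 3.2×10⁻⁴ × 50 × 0.97 = 0.01552 m
50–470 m: 0.73 × 2.6×10⁻⁴ × 420 = 0.079716 m
Layer 3: 0.32 × 2×10⁻⁴ × 440 = 0.02816 m
1600 × 0.54 × 1.9×10⁻⁴ = 0.16416 m
Δh = 0.01552 + 0.079716 + 0.02816 + 0.16416 = 0.287556 m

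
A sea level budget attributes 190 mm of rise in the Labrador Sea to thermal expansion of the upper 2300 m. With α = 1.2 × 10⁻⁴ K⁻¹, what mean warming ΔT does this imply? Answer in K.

ΔT ≈ 0.688 K

ΔT = Δh/(αH) = 0.19 / (1.2×10⁻⁴ × 2300) ≈ 0.6884 K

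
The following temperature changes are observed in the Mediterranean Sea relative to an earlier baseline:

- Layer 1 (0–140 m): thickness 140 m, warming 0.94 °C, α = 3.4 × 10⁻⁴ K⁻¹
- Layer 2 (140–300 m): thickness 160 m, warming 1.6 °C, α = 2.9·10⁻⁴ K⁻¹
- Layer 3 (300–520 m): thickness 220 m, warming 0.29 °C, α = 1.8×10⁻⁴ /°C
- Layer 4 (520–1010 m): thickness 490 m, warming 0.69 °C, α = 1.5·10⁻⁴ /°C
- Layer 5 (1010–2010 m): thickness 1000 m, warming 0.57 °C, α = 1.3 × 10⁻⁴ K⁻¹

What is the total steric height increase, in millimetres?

Δh ≈ 260 mm

Layer 1: 140 × 0.94 × 3.4×10⁻⁴ = 0.044744 m
140–300 m: 1.6 × 160 × 2.9×10⁻⁴ = 0.07424 m
300–520 m: 220 × 1.8×10⁻⁴ × 0.29 = 0.011484 m
520–1010 m: 490 × 0.69 × 1.5×10⁻⁴ = 0.050715 m
1010–2010 m: 0.57 × 1000 × 1.3×10⁻⁴ = 0.07410 m
Δh = 0.044744 + 0.07424 + 0.011484 + 0.050715 + 0.07410 = 0.255283 m ≈ 260 mm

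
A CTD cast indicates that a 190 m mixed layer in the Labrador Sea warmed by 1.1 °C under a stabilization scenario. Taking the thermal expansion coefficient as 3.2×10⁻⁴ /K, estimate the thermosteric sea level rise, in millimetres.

Δh = αΔT·H = 3.2×10⁻⁴ × 1.1 × 190 = 0.06688 m

Δh ≈ 67 mm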